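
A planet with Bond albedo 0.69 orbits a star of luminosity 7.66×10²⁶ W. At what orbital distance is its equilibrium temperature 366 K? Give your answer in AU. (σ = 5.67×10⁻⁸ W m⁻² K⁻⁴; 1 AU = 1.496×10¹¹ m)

d ≈ 0.455 AU

From T_eq⁴ = L(1−A)/(16πσd²): d = √[L(1−A)/(16πσT_eq⁴)].
d = √[7.66×10²⁶ × 0.31 / (16π × 5.67×10⁻⁸ × (366)⁴)] = 6.81×10¹⁰ m = 0.455 AU.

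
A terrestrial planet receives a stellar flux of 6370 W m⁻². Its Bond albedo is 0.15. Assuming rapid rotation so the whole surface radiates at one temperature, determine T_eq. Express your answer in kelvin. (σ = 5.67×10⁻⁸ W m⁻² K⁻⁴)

T_eq ≈ 393 K

Energy balance: absorbed = emitted ⇒ πR²·S(1−A) = 4πR²·σT_eq⁴, so T_eq⁴ = S(1−A)/(4σ).
T_eq = [6370 × 0.85 / (4 × 5.67×10⁻⁸)]^(1/4) = (2.39×10¹⁰)^(1/4) = 393 K.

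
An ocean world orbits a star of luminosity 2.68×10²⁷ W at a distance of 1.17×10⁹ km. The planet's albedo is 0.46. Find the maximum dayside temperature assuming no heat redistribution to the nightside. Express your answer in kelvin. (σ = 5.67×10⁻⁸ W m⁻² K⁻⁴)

T_ss ≈ 196 K

d = 1.17×10⁹ km = 1.17×10¹² m.
Flux: S = L/(4πd²) = 2.68×10²⁷/(4π×(1.17×10¹²)²) = 156 W m⁻².
With no redistribution each surface element balances locally: S(1−A) = σT⁴.
T = [156 × 0.54 / 5.67×10⁻⁸]^(1/4) = (1.48×10⁹)^(1/4) = 196 K.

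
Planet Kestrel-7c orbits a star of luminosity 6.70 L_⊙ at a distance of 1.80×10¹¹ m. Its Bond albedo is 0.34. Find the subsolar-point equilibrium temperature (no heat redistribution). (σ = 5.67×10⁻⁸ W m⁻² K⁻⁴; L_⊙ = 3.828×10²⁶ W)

L = 6.70 × 3.828×10²⁶ = 2.56×10²⁷ W.
Flux: S = L/(4πd²) = 2.56×10²⁷/(4π×(1.80×10¹¹)²) = 6300 W m⁻².
At the subsolar point the surface absorbs S(1−A) and emits σT⁴ per unit area — no factor of 4, since only the local patch is in balance.
T = [6300 × 0.66 / 5.67×10⁻⁸]^(1/4) = (7.33×10¹⁰)^(1/4) = 520 K.

T_ss ≈ 520 K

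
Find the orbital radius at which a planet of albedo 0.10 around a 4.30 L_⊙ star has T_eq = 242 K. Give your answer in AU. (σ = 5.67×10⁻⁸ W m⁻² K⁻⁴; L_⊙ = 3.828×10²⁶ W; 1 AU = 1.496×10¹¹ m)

L = 4.30 × 3.828×10²⁶ = 1.65×10²⁷ W.
From T_eq⁴ = L(1−A)/(16πσd²): d = √[L(1−A)/(16πσT_eq⁴)].
d = √[1.65×10²⁷ × 0.90 / (16π × 5.67×10⁻⁸ × (242)⁴)] = 3.89×10¹¹ m = 2.60 AU.

d ≈ 2.60 AU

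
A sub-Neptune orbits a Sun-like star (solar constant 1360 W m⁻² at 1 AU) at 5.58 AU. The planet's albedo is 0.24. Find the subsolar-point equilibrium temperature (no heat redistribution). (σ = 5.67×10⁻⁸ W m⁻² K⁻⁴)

T_ss ≈ 156 K

Flux at 5.58 AU: S = 1360/5.58² = 43.7 W m⁻².
At the subsolar point the surface absorbs S(1−A) and emits σT⁴ per unit area — no factor of 4, since only the local patch is in balance.
T = [43.7 × 0.76 / 5.67×10⁻⁸]^(1/4) = (5.85×10⁸)^(1/4) = 156 K.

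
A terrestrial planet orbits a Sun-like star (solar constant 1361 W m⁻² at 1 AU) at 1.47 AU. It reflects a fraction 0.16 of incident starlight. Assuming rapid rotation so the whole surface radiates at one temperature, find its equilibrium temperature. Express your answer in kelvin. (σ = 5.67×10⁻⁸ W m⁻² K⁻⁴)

T_eq ≈ 220 K

Flux at 1.47 AU: S = 1361/1.47² = 630 W m⁻².
Energy balance: absorbed = emitted ⇒ πR²·S(1−A) = 4πR²·σT_eq⁴, so T_eq⁴ = S(1−A)/(4σ).
T_eq = [630 × 0.84 / (4 × 5.67×10⁻⁸)]^(1/4) = (2.33×10⁹)^(1/4) = 220 K.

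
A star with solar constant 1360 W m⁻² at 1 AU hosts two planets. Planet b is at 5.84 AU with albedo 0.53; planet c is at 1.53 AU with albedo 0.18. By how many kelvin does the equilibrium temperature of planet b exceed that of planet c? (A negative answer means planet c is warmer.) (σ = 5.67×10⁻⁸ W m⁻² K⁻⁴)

ΔT ≈ -118.7 K

T_eq = [S₀(1−A)/(4σd²)]^(1/4), so T ∝ (1−A)^(1/4) / √d.
T₁ = [1360×0.47/(4×5.67×10⁻⁸×5.84²)]^(1/4) = 95.34 K.
T₂ = [1360×0.82/(4×5.67×10⁻⁸×1.53²)]^(1/4) = 214.08 K.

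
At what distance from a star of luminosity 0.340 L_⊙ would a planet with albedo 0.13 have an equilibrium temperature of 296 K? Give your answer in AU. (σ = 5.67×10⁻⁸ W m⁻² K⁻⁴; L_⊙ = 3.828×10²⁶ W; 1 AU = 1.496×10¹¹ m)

d ≈ 0.481 AU

L = 0.340 × 3.828×10²⁶ = 1.30×10²⁶ W.
From T_eq⁴ = L(1−A)/(16πσd²): d = √[L(1−A)/(16πσT_eq⁴)].
d = √[1.30×10²⁶ × 0.87 / (16π × 5.67×10⁻⁸ × (296)⁴)] = 7.19×10¹⁰ m = 0.481 AU.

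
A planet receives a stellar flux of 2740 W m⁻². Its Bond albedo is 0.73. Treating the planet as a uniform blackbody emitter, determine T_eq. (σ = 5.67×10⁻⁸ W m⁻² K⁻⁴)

T_eq ≈ 239 K

Energy balance: absorbed = emitted ⇒ πR²·S(1−A) = 4πR²·σT_eq⁴, so T_eq⁴ = S(1−A)/(4σ).
T_eq = [2740 × 0.27 / (4 × 5.67×10⁻⁸)]^(1/4) = (3.26×10⁹)^(1/4) = 239 K.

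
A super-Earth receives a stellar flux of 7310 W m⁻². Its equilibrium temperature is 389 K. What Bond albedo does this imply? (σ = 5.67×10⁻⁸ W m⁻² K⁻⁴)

A ≈ 0.29

From T_eq⁴ = S(1−A)/(4σ): 1−A = 4σT_eq⁴/S.
1−A = 4 × 5.67×10⁻⁸ × (389)⁴ / 7310 = 0.710.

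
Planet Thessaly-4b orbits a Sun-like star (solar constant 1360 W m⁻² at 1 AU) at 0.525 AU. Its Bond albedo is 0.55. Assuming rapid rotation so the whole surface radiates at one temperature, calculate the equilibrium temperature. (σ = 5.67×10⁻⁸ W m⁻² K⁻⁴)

T_eq ≈ 315 K

Flux at 0.525 AU: S = 1360/0.525² = 4930 W m⁻².
Energy balance: absorbed = emitted ⇒ πR²·S(1−A) = 4πR²·σT_eq⁴, so T_eq⁴ = S(1−A)/(4σ).
T_eq = [4930 × 0.45 / (4 × 5.67×10⁻⁸)]^(1/4) = (9.79×10⁹)^(1/4) = 315 K.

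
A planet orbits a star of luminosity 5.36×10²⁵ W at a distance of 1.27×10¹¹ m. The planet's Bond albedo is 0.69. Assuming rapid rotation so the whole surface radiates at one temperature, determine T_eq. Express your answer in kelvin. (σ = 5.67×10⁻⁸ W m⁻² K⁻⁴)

Flux: S = L/(4πd²) = 5.36×10²⁵/(4π×(1.27×10¹¹)²) = 264 W m⁻².
Energy balance: absorbed = emitted ⇒ πR²·S(1−A) = 4πR²·σT_eq⁴, so T_eq⁴ = S(1−A)/(4σ).
T_eq = [264 × 0.31 / (4 × 5.67×10⁻⁸)]^(1/4) = (3.61×10⁸)^(1/4) = 138 K.

T_eq ≈ 138 K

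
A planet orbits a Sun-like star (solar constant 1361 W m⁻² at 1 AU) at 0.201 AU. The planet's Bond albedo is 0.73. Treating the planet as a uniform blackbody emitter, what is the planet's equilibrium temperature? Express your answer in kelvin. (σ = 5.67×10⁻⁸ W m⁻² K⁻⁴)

T_eq ≈ 448 K

Flux at 0.201 AU: S = 1361/0.201² = 3.37×10⁴ W m⁻².
Energy balance: absorbed = emitted ⇒ πR²·S(1−A) = 4πR²·σT_eq⁴, so T_eq⁴ = S(1−A)/(4σ).
T_eq = [3.37×10⁴ × 0.27 / (4 × 5.67×10⁻⁸)]^(1/4) = (4.01×10¹⁰)^(1/4) = 448 K.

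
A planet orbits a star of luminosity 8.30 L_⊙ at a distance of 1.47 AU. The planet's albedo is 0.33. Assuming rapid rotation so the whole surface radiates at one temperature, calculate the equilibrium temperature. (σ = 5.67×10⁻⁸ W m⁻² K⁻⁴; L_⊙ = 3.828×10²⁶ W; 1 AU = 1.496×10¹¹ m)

T_eq ≈ 353 K

d = 1.47 AU = 2.20×10¹¹ m.
L = 8.30 × 3.828×10²⁶ = 3.18×10²⁷ W.
Flux: S = L/(4πd²) = 3.18×10²⁷/(4π×(2.20×10¹¹)²) = 5230 W m⁻².
Energy balance: absorbed = emitted ⇒ πR²·S(1−A) = 4πR²·σT_eq⁴, so T_eq⁴ = S(1−A)/(4σ).
T_eq = [5230 × 0.67 / (4 × 5.67×10⁻⁸)]^(1/4) = (1.54×10¹⁰)^(1/4) = 353 K.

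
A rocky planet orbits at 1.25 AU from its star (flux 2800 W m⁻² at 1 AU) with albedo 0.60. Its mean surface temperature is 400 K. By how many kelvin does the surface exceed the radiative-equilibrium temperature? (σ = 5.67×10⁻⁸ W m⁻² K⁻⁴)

S = 2800/1.25² = 1792 W m⁻².
T_eq = [S(1−A)/(4σ)]^(1/4) = [1792×0.40/(4×5.67×10⁻⁸)]^(1/4) = 237.1 K.
ΔT = T_surf − T_eq = 400 − 237.1.

ΔT ≈ 162.9 K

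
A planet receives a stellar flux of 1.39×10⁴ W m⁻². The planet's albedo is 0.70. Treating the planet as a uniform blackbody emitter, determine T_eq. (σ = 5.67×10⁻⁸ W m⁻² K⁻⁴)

Energy balance: absorbed = emitted ⇒ πR²·S(1−A) = 4πR²·σT_eq⁴, so T_eq⁴ = S(1−A)/(4σ).
T_eq = [1.39×10⁴ × 0.30 / (4 × 5.67×10⁻⁸)]^(1/4) = (1.84×10¹⁰)^(1/4) = 368 K.

T_eq ≈ 368 K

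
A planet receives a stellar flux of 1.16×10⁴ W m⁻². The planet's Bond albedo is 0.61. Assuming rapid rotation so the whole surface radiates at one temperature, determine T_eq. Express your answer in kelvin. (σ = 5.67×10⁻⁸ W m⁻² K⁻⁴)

Energy balance: absorbed = emitted ⇒ πR²·S(1−A) = 4πR²·σT_eq⁴, so T_eq⁴ = S(1−A)/(4σ).
T_eq = [1.16×10⁴ × 0.39 / (4 × 5.67×10⁻⁸)]^(1/4) = (1.99×10¹⁰)^(1/4) = 376 K.

T_eq ≈ 376 K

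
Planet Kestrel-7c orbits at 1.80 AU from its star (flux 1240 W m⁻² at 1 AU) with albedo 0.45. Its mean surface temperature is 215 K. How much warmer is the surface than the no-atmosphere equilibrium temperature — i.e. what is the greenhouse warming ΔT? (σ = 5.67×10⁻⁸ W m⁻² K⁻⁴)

S = 1240/1.80² = 382.7 W m⁻².
T_eq = [S(1−A)/(4σ)]^(1/4) = [382.7×0.55/(4×5.67×10⁻⁸)]^(1/4) = 174.5 K.
ΔT = T_surf − T_eq = 215 − 174.5.

ΔT ≈ 40.5 K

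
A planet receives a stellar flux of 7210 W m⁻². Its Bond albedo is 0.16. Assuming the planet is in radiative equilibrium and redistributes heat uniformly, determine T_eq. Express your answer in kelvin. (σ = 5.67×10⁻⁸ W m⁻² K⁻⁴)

T_eq ≈ 404 K

Energy balance: absorbed = emitted ⇒ πR²·S(1−A) = 4πR²·σT_eq⁴, so T_eq⁴ = S(1−A)/(4σ).
T_eq = [7210 × 0.84 / (4 × 5.67×10⁻⁸)]^(1/4) = (2.67×10¹⁰)^(1/4) = 404 K.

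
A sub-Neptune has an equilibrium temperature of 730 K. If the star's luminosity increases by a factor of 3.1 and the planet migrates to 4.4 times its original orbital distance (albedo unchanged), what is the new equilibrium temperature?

T_eq ≈ 462 K

T_eq ∝ L^(1/4) · d^(−1/2).
T′ = 730 × 3.1^(1/4) / 4.4^(1/2) = 462 K.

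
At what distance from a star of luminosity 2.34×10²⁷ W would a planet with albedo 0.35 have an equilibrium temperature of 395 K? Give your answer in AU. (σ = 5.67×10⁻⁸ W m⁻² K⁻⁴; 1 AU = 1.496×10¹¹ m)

From T_eq⁴ = L(1−A)/(16πσd²): d = √[L(1−A)/(16πσT_eq⁴)].
d = √[2.34×10²⁷ × 0.65 / (16π × 5.67×10⁻⁸ × (395)⁴)] = 1.48×10¹¹ m = 0.990 AU.

d ≈ 0.990 AU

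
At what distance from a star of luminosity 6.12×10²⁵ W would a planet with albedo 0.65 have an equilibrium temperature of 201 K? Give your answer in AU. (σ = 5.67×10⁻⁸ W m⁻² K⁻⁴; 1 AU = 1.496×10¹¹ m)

d ≈ 0.454 AU

From T_eq⁴ = L(1−A)/(16πσd²): d = √[L(1−A)/(16πσT_eq⁴)].
d = √[6.12×10²⁵ × 0.35 / (16π × 5.67×10⁻⁸ × (201)⁴)] = 6.79×10¹⁰ m = 0.454 AU.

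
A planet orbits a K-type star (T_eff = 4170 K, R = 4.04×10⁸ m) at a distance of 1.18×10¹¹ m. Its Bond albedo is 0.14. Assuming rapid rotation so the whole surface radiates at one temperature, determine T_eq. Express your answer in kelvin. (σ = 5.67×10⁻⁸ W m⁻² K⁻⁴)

L = 4πR_⋆²σT_⋆⁴ = 4π(4.04×10⁸)² × 5.67×10⁻⁸ × (4170)⁴ = 3.52×10²⁵ W.
S = L/(4πd²) = 201 W m⁻².
Energy balance: absorbed = emitted ⇒ πR²·S(1−A) = 4πR²·σT_eq⁴, so T_eq⁴ = S(1−A)/(4σ).
T_eq = [201 × 0.86 / (4 × 5.67×10⁻⁸)]^(1/4) = (7.62×10⁸)^(1/4) = 166 K.

T_eq ≈ 166 K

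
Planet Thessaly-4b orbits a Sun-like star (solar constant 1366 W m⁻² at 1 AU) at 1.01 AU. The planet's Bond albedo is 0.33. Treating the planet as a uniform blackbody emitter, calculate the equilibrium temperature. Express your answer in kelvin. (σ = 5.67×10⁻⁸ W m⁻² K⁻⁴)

Flux at 1.01 AU: S = 1366/1.01² = 1340 W m⁻².
Energy balance: absorbed = emitted ⇒ πR²·S(1−A) = 4πR²·σT_eq⁴, so T_eq⁴ = S(1−A)/(4σ).
T_eq = [1340 × 0.67 / (4 × 5.67×10⁻⁸)]^(1/4) = (3.96×10⁹)^(1/4) = 251 K.

T_eq ≈ 251 K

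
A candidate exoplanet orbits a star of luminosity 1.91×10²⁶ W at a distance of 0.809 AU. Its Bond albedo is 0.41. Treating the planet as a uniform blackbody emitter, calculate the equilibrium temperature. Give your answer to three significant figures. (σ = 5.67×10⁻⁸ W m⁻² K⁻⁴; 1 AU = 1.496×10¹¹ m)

T_eq ≈ 228 K

d = 0.809 AU = 1.21×10¹¹ m.
Flux: S = L/(4πd²) = 1.91×10²⁶/(4π×(1.21×10¹¹)²) = 1040 W m⁻².
Energy balance: absorbed = emitted ⇒ πR²·S(1−A) = 4πR²·σT_eq⁴, so T_eq⁴ = S(1−A)/(4σ).
T_eq = [1040 × 0.59 / (4 × 5.67×10⁻⁸)]^(1/4) = (2.70×10⁹)^(1/4) = 228 K.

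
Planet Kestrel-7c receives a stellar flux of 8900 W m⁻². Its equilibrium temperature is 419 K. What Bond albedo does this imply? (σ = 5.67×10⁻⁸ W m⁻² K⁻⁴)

A ≈ 0.21

From T_eq⁴ = S(1−A)/(4σ): 1−A = 4σT_eq⁴/S.
1−A = 4 × 5.67×10⁻⁸ × (419)⁴ / 8900 = 0.785.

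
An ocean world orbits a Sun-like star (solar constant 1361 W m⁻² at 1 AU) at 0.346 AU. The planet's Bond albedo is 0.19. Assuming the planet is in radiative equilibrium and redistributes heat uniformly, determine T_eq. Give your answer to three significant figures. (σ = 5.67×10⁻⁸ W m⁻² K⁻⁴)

Flux at 0.346 AU: S = 1361/0.346² = 1.14×10⁴ W m⁻².
Energy balance: absorbed = emitted ⇒ πR²·S(1−A) = 4πR²·σT_eq⁴, so T_eq⁴ = S(1−A)/(4σ).
T_eq = [1.14×10⁴ × 0.81 / (4 × 5.67×10⁻⁸)]^(1/4) = (4.06×10¹⁰)^(1/4) = 449 K.

T_eq ≈ 449 K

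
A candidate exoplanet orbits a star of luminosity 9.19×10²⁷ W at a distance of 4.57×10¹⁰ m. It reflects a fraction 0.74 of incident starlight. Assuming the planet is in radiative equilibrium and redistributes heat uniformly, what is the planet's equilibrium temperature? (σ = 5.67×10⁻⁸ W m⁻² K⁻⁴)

Flux: S = L/(4πd²) = 9.19×10²⁷/(4π×(4.57×10¹⁰)²) = 3.50×10⁵ W m⁻².
Energy balance: absorbed = emitted ⇒ πR²·S(1−A) = 4πR²·σT_eq⁴, so T_eq⁴ = S(1−A)/(4σ).
T_eq = [3.50×10⁵ × 0.26 / (4 × 5.67×10⁻⁸)]^(1/4) = (4.01×10¹¹)^(1/4) = 796 K.

T_eq ≈ 796 K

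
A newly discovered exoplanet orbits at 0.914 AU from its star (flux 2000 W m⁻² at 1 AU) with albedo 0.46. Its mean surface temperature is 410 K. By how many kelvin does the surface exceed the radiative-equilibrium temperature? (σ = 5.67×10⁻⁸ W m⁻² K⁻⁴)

S = 2000/0.914² = 2394 W m⁻².
T_eq = [S(1−A)/(4σ)]^(1/4) = [2394×0.54/(4×5.67×10⁻⁸)]^(1/4) = 274.8 K.
ΔT = T_surf − T_eq = 410 − 274.8.

ΔT ≈ 135.2 K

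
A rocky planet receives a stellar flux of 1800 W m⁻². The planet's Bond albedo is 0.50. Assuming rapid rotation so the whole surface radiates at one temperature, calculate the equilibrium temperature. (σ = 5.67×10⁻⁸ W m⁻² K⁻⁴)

Energy balance: absorbed = emitted ⇒ πR²·S(1−A) = 4πR²·σT_eq⁴, so T_eq⁴ = S(1−A)/(4σ).
T_eq = [1800 × 0.50 / (4 × 5.67×10⁻⁸)]^(1/4) = (3.97×10⁹)^(1/4) = 251 K.

T_eq ≈ 251 K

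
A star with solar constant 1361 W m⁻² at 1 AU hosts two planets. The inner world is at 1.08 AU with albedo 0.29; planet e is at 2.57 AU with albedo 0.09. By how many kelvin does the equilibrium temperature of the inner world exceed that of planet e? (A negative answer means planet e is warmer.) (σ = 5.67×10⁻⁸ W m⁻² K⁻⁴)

T_eq = [S₀(1−A)/(4σd²)]^(1/4), so T ∝ (1−A)^(1/4) / √d.
T₁ = [1361×0.71/(4×5.67×10⁻⁸×1.08²)]^(1/4) = 245.84 K.
T₂ = [1361×0.91/(4×5.67×10⁻⁸×2.57²)]^(1/4) = 169.57 K.

ΔT ≈ 76.3 K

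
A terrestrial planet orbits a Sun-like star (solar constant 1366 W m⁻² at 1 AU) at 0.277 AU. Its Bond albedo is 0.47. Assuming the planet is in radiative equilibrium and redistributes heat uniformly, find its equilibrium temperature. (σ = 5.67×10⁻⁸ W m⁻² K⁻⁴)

Flux at 0.277 AU: S = 1366/0.277² = 1.78×10⁴ W m⁻².
Energy balance: absorbed = emitted ⇒ πR²·S(1−A) = 4πR²·σT_eq⁴, so T_eq⁴ = S(1−A)/(4σ).
T_eq = [1.78×10⁴ × 0.53 / (4 × 5.67×10⁻⁸)]^(1/4) = (4.16×10¹⁰)^(1/4) = 452 K.

T_eq ≈ 452 K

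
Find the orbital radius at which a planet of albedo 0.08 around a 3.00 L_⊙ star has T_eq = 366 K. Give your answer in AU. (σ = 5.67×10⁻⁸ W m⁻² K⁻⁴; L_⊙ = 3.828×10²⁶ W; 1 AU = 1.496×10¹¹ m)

d ≈ 0.961 AU

L = 3.00 × 3.828×10²⁶ = 1.15×10²⁷ W.
From T_eq⁴ = L(1−A)/(16πσd²): d = √[L(1−A)/(16πσT_eq⁴)].
d = √[1.15×10²⁷ × 0.92 / (16π × 5.67×10⁻⁸ × (366)⁴)] = 1.44×10¹¹ m = 0.961 AU.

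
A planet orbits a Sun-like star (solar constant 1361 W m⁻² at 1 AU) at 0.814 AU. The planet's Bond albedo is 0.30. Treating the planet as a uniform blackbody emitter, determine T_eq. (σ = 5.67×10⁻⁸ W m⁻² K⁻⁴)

Flux at 0.814 AU: S = 1361/0.814² = 2050 W m⁻².
Energy balance: absorbed = emitted ⇒ πR²·S(1−A) = 4πR²·σT_eq⁴, so T_eq⁴ = S(1−A)/(4σ).
T_eq = [2050 × 0.70 / (4 × 5.67×10⁻⁸)]^(1/4) = (6.34×10⁹)^(1/4) = 282 K.

T_eq ≈ 282 K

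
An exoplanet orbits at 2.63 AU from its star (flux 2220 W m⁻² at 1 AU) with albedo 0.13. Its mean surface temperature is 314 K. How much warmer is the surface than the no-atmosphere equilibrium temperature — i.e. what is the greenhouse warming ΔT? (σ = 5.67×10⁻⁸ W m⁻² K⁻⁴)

S = 2220/2.63² = 321.0 W m⁻².
T_eq = [S(1−A)/(4σ)]^(1/4) = [321.0×0.87/(4×5.67×10⁻⁸)]^(1/4) = 187.3 K.
ΔT = T_surf − T_eq = 314 − 187.3.

ΔT ≈ 126.7 K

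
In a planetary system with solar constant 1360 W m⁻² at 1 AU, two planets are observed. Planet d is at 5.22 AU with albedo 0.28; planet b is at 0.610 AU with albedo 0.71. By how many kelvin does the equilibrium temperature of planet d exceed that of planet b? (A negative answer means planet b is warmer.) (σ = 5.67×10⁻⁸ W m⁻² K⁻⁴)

T_eq = [S₀(1−A)/(4σd²)]^(1/4), so T ∝ (1−A)^(1/4) / √d.
T₁ = [1360×0.72/(4×5.67×10⁻⁸×5.22²)]^(1/4) = 112.19 K.
T₂ = [1360×0.29/(4×5.67×10⁻⁸×0.610²)]^(1/4) = 261.46 K.

ΔT ≈ -149.3 K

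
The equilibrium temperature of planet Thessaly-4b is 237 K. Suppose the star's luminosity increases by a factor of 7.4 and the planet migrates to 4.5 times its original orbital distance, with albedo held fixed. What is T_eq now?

T_eq ∝ L^(1/4) · d^(−1/2).
T′ = 237 × 7.4^(1/4) / 4.5^(1/2) = 184 K.

T_eq ≈ 184 K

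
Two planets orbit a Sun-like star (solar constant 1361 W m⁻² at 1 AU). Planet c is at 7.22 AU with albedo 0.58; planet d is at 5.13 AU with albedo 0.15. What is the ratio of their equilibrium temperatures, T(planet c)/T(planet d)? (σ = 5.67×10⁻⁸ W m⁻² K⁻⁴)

T₁/T₂ ≈ 0.707

T_eq = [S₀(1−A)/(4σd²)]^(1/4), so T ∝ (1−A)^(1/4) / √d.
T₁ = [1361×0.42/(4×5.67×10⁻⁸×7.22²)]^(1/4) = 83.39 K.
T₂ = [1361×0.85/(4×5.67×10⁻⁸×5.13²)]^(1/4) = 117.99 K.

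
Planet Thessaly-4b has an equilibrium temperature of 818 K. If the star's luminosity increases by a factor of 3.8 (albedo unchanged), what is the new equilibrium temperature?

T_eq ∝ L^(1/4) · d^(−1/2).
T′ = 818 × 3.8^(1/4) = 1140 K.

T_eq ≈ 1140 K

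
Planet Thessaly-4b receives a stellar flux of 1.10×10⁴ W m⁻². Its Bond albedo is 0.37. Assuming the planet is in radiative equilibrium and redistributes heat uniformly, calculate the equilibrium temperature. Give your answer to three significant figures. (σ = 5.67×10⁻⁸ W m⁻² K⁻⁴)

T_eq ≈ 418 K

Energy balance: absorbed = emitted ⇒ πR²·S(1−A) = 4πR²·σT_eq⁴, so T_eq⁴ = S(1−A)/(4σ).
T_eq = [1.10×10⁴ × 0.63 / (4 × 5.67×10⁻⁸)]^(1/4) = (3.06×10¹⁰)^(1/4) = 418 K.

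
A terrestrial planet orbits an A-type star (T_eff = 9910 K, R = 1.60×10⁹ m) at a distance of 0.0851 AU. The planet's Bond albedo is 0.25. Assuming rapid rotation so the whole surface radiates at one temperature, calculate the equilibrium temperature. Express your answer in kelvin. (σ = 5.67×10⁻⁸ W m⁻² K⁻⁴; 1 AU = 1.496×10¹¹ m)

T_eq ≈ 2310 K

d = 0.0851 AU = 1.27×10¹⁰ m.
L = 4πR_⋆²σT_⋆⁴ = 4π(1.60×10⁹)² × 5.67×10⁻⁸ × (9910)⁴ = 1.76×10²⁸ W.
S = L/(4πd²) = 8.64×10⁶ W m⁻².
Energy balance: absorbed = emitted ⇒ πR²·S(1−A) = 4πR²·σT_eq⁴, so T_eq⁴ = S(1−A)/(4σ).
T_eq = [8.64×10⁶ × 0.75 / (4 × 5.67×10⁻⁸)]^(1/4) = (2.86×10¹³)^(1/4) = 2310 K.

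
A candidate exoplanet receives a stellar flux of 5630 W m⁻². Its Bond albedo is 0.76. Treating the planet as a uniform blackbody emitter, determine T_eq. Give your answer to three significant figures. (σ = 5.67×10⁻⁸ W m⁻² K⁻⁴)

Energy balance: absorbed = emitted ⇒ πR²·S(1−A) = 4πR²·σT_eq⁴, so T_eq⁴ = S(1−A)/(4σ).
T_eq = [5630 × 0.24 / (4 × 5.67×10⁻⁸)]^(1/4) = (5.96×10⁹)^(1/4) = 278 K.

T_eq ≈ 278 K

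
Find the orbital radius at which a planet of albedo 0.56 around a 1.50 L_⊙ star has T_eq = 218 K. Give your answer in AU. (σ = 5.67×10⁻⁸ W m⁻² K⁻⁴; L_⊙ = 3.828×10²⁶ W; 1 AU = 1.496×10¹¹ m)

L = 1.50 × 3.828×10²⁶ = 5.74×10²⁶ W.
From T_eq⁴ = L(1−A)/(16πσd²): d = √[L(1−A)/(16πσT_eq⁴)].
d = √[5.74×10²⁶ × 0.44 / (16π × 5.67×10⁻⁸ × (218)⁴)] = 1.98×10¹¹ m = 1.32 AU.

d ≈ 1.32 AU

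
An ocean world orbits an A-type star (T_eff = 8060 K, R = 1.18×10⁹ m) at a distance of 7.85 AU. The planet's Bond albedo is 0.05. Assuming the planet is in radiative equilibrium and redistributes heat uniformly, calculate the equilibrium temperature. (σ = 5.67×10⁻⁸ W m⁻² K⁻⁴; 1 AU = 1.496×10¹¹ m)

T_eq ≈ 178 K

d = 7.85 AU = 1.17×10¹² m.
L = 4πR_⋆²σT_⋆⁴ = 4π(1.18×10⁹)² × 5.67×10⁻⁸ × (8060)⁴ = 4.19×10²⁷ W.
S = L/(4πd²) = 242 W m⁻².
Energy balance: absorbed = emitted ⇒ πR²·S(1−A) = 4πR²·σT_eq⁴, so T_eq⁴ = S(1−A)/(4σ).
T_eq = [242 × 0.95 / (4 × 5.67×10⁻⁸)]^(1/4) = (1.01×10⁹)^(1/4) = 178 K.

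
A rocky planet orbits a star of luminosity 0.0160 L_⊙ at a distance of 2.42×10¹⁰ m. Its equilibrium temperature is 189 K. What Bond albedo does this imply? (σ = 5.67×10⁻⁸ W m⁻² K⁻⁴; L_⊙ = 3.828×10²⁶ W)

A ≈ 0.65

L = 0.0160 × 3.828×10²⁶ = 6.12×10²⁴ W.
Flux: S = L/(4πd²) = 6.12×10²⁴/(4π×(2.42×10¹⁰)²) = 832 W m⁻².
From T_eq⁴ = S(1−A)/(4σ): 1−A = 4σT_eq⁴/S.
1−A = 4 × 5.67×10⁻⁸ × (189)⁴ / 832 = 0.348.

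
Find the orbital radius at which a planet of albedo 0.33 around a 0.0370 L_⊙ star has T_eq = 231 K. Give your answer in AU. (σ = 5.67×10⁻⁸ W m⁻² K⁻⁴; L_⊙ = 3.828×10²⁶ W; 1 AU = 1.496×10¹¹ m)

d ≈ 0.229 AU

L = 0.0370 × 3.828×10²⁶ = 1.42×10²⁵ W.
From T_eq⁴ = L(1−A)/(16πσd²): d = √[L(1−A)/(16πσT_eq⁴)].
d = √[1.42×10²⁵ × 0.67 / (16π × 5.67×10⁻⁸ × (231)⁴)] = 3.42×10¹⁰ m = 0.229 AU.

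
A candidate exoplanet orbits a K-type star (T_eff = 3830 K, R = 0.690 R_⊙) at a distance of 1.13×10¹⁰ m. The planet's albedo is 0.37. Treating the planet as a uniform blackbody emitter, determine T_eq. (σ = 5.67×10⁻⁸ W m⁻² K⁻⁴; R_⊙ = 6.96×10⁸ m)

R_⋆ = 0.690 × 6.96×10⁸ = 4.80×10⁸ m.
L = 4πR_⋆²σT_⋆⁴ = 4π(4.80×10⁸)² × 5.67×10⁻⁸ × (3830)⁴ = 3.54×10²⁵ W.
S = L/(4πd²) = 2.20×10⁴ W m⁻².
Energy balance: absorbed = emitted ⇒ πR²·S(1−A) = 4πR²·σT_eq⁴, so T_eq⁴ = S(1−A)/(4σ).
T_eq = [2.20×10⁴ × 0.63 / (4 × 5.67×10⁻⁸)]^(1/4) = (6.12×10¹⁰)^(1/4) = 497 K.

T_eq ≈ 497 K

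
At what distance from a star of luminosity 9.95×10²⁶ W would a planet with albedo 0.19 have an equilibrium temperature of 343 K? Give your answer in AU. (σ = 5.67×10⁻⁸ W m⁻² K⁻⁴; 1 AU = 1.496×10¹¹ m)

d ≈ 0.955 AU

From T_eq⁴ = L(1−A)/(16πσd²): d = √[L(1−A)/(16πσT_eq⁴)].
d = √[9.95×10²⁶ × 0.81 / (16π × 5.67×10⁻⁸ × (343)⁴)] = 1.43×10¹¹ m = 0.955 AU.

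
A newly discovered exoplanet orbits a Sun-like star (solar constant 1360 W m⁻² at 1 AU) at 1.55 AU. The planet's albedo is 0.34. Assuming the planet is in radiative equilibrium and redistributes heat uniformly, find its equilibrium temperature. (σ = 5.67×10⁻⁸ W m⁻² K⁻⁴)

T_eq ≈ 201 K

Flux at 1.55 AU: S = 1360/1.55² = 566 W m⁻².
Energy balance: absorbed = emitted ⇒ πR²·S(1−A) = 4πR²·σT_eq⁴, so T_eq⁴ = S(1−A)/(4σ).
T_eq = [566 × 0.66 / (4 × 5.67×10⁻⁸)]^(1/4) = (1.65×10⁹)^(1/4) = 201 K.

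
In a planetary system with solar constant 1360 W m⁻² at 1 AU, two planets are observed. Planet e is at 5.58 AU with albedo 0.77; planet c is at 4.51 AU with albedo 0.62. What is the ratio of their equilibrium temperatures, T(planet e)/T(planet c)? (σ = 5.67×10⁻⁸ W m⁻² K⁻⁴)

T_eq = [S₀(1−A)/(4σd²)]^(1/4), so T ∝ (1−A)^(1/4) / √d.
T₁ = [1360×0.23/(4×5.67×10⁻⁸×5.58²)]^(1/4) = 81.58 K.
T₂ = [1360×0.38/(4×5.67×10⁻⁸×4.51²)]^(1/4) = 102.88 K.

T₁/T₂ ≈ 0.793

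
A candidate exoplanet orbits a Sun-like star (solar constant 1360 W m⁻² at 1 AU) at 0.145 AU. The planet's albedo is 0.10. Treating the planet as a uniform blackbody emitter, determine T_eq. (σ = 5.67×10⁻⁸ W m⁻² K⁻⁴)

T_eq ≈ 712 K

Flux at 0.145 AU: S = 1360/0.145² = 6.47×10⁴ W m⁻².
Energy balance: absorbed = emitted ⇒ πR²·S(1−A) = 4πR²·σT_eq⁴, so T_eq⁴ = S(1−A)/(4σ).
T_eq = [6.47×10⁴ × 0.90 / (4 × 5.67×10⁻⁸)]^(1/4) = (2.57×10¹¹)^(1/4) = 712 K.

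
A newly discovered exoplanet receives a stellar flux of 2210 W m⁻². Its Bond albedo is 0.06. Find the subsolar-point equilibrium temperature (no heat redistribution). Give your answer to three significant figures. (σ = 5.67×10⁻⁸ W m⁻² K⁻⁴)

At the subsolar point the surface absorbs S(1−A) and emits σT⁴ per unit area — no factor of 4, since only the local patch is in balance.
T = [2210 × 0.94 / 5.67×10⁻⁸]^(1/4) = (3.66×10¹⁰)^(1/4) = 438 K.

T_ss ≈ 438 K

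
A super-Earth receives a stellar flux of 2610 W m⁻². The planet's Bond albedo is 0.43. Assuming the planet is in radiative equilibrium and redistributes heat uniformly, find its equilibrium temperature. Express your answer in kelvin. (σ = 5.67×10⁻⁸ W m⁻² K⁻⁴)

T_eq ≈ 285 K

Energy balance: absorbed = emitted ⇒ πR²·S(1−A) = 4πR²·σT_eq⁴, so T_eq⁴ = S(1−A)/(4σ).
T_eq = [2610 × 0.57 / (4 × 5.67×10⁻⁸)]^(1/4) = (6.56×10⁹)^(1/4) = 285 K.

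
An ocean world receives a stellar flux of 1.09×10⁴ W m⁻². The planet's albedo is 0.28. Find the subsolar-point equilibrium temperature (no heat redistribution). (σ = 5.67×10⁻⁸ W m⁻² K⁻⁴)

T_ss ≈ 610 K

At the subsolar point the surface absorbs S(1−A) and emits σT⁴ per unit area — no factor of 4, since only the local patch is in balance.
T = [1.09×10⁴ × 0.72 / 5.67×10⁻⁸]^(1/4) = (1.38×10¹¹)^(1/4) = 610 K.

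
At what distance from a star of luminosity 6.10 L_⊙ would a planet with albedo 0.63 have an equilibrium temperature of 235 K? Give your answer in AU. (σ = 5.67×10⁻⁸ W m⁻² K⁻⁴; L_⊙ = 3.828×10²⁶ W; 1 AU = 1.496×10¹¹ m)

d ≈ 2.11 AU

L = 6.10 × 3.828×10²⁶ = 2.34×10²⁷ W.
From T_eq⁴ = L(1−A)/(16πσd²): d = √[L(1−A)/(16πσT_eq⁴)].
d = √[2.34×10²⁷ × 0.37 / (16π × 5.67×10⁻⁸ × (235)⁴)] = 3.15×10¹¹ m = 2.11 AU.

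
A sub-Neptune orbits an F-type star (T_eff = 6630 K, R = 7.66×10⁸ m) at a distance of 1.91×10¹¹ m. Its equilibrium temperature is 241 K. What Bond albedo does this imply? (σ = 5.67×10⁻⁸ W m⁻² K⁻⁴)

A ≈ 0.57

L = 4πR_⋆²σT_⋆⁴ = 4π(7.66×10⁸)² × 5.67×10⁻⁸ × (6630)⁴ = 8.08×10²⁶ W.
S = L/(4πd²) = 1760 W m⁻².
From T_eq⁴ = S(1−A)/(4σ): 1−A = 4σT_eq⁴/S.
1−A = 4 × 5.67×10⁻⁸ × (241)⁴ / 1760 = 0.434.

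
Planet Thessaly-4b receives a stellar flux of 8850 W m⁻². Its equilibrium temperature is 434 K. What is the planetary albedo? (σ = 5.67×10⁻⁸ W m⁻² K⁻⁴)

A ≈ 0.09

From T_eq⁴ = S(1−A)/(4σ): 1−A = 4σT_eq⁴/S.
1−A = 4 × 5.67×10⁻⁸ × (434)⁴ / 8850 = 0.909.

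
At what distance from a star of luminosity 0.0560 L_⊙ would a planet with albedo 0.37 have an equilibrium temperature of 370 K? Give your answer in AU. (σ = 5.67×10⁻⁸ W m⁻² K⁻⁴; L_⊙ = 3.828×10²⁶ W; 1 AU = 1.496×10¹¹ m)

d ≈ 0.106 AU

L = 0.0560 × 3.828×10²⁶ = 2.14×10²⁵ W.
From T_eq⁴ = L(1−A)/(16πσd²): d = √[L(1−A)/(16πσT_eq⁴)].
d = √[2.14×10²⁵ × 0.63 / (16π × 5.67×10⁻⁸ × (370)⁴)] = 1.59×10¹⁰ m = 0.106 AU.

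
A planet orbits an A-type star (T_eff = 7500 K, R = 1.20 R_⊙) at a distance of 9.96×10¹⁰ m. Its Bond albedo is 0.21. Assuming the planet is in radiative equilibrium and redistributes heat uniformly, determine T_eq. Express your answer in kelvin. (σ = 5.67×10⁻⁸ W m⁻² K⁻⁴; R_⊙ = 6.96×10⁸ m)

R_⋆ = 1.20 × 6.96×10⁸ = 8.35×10⁸ m.
L = 4πR_⋆²σT_⋆⁴ = 4π(8.35×10⁸)² × 5.67×10⁻⁸ × (7500)⁴ = 1.57×10²⁷ W.
S = L/(4πd²) = 1.26×10⁴ W m⁻².
Energy balance: absorbed = emitted ⇒ πR²·S(1−A) = 4πR²·σT_eq⁴, so T_eq⁴ = S(1−A)/(4σ).
T_eq = [1.26×10⁴ × 0.79 / (4 × 5.67×10⁻⁸)]^(1/4) = (4.39×10¹⁰)^(1/4) = 458 K.

T_eq ≈ 458 K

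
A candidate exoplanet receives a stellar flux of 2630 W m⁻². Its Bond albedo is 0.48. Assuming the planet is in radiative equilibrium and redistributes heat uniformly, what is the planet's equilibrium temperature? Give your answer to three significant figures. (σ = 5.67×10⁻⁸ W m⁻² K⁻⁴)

Energy balance: absorbed = emitted ⇒ πR²·S(1−A) = 4πR²·σT_eq⁴, so T_eq⁴ = S(1−A)/(4σ).
T_eq = [2630 × 0.52 / (4 × 5.67×10⁻⁸)]^(1/4) = (6.03×10⁹)^(1/4) = 279 K.

T_eq ≈ 279 K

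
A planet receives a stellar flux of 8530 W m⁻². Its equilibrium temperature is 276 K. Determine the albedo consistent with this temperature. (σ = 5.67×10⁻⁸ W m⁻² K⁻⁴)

From T_eq⁴ = S(1−A)/(4σ): 1−A = 4σT_eq⁴/S.
1−A = 4 × 5.67×10⁻⁸ × (276)⁴ / 8530 = 0.154.

A ≈ 0.85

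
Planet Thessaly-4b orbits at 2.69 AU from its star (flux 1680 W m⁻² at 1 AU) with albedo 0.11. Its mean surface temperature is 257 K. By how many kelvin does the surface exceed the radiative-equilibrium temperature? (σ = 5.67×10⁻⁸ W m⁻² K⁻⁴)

S = 1680/2.69² = 232.2 W m⁻².
T_eq = [S(1−A)/(4σ)]^(1/4) = [232.2×0.89/(4×5.67×10⁻⁸)]^(1/4) = 173.7 K.
ΔT = T_surf − T_eq = 257 − 173.7.

ΔT ≈ 83.3 K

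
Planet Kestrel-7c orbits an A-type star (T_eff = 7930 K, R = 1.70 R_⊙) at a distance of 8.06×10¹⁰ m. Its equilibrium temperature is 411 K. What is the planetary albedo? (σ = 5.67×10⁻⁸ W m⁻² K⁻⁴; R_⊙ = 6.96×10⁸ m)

A ≈ 0.87

R_⋆ = 1.70 × 6.96×10⁸ = 1.18×10⁹ m.
L = 4πR_⋆²σT_⋆⁴ = 4π(1.18×10⁹)² × 5.67×10⁻⁸ × (7930)⁴ = 3.94×10²⁷ W.
S = L/(4πd²) = 4.83×10⁴ W m⁻².
From T_eq⁴ = S(1−A)/(4σ): 1−A = 4σT_eq⁴/S.
1−A = 4 × 5.67×10⁻⁸ × (411)⁴ / 4.83×10⁴ = 0.134.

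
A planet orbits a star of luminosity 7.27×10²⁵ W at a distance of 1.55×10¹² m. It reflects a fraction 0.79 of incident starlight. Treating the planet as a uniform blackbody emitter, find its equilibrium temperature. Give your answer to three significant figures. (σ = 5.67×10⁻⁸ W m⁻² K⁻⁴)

Flux: S = L/(4πd²) = 7.27×10²⁵/(4π×(1.55×10¹²)²) = 2.41 W m⁻².
Energy balance: absorbed = emitted ⇒ πR²·S(1−A) = 4πR²·σT_eq⁴, so T_eq⁴ = S(1−A)/(4σ).
T_eq = [2.41 × 0.21 / (4 × 5.67×10⁻⁸)]^(1/4) = (2.23×10⁶)^(1/4) = 38.6 K.

T_eq ≈ 38.6 K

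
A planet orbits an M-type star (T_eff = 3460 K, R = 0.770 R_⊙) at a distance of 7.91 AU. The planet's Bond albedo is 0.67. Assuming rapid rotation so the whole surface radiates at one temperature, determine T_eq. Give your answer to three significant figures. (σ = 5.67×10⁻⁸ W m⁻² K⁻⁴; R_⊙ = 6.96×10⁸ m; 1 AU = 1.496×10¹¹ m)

R_⋆ = 0.770 × 6.96×10⁸ = 5.36×10⁸ m.
d = 7.91 AU = 1.18×10¹² m.
L = 4πR_⋆²σT_⋆⁴ = 4π(5.36×10⁸)² × 5.67×10⁻⁸ × (3460)⁴ = 2.93×10²⁵ W.
S = L/(4πd²) = 1.67 W m⁻².
Energy balance: absorbed = emitted ⇒ πR²·S(1−A) = 4πR²·σT_eq⁴, so T_eq⁴ = S(1−A)/(4σ).
T_eq = [1.67 × 0.33 / (4 × 5.67×10⁻⁸)]^(1/4) = (2.43×10⁶)^(1/4) = 39.5 K.

T_eq ≈ 39.5 K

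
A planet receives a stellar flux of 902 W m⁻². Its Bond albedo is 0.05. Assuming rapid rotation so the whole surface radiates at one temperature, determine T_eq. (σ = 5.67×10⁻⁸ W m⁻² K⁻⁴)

T_eq ≈ 248 K

Energy balance: absorbed = emitted ⇒ πR²·S(1−A) = 4πR²·σT_eq⁴, so T_eq⁴ = S(1−A)/(4σ).
T_eq = [902 × 0.95 / (4 × 5.67×10⁻⁸)]^(1/4) = (3.78×10⁹)^(1/4) = 248 K.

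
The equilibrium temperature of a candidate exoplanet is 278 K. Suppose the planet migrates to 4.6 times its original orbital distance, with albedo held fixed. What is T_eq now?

T_eq ∝ L^(1/4) · d^(−1/2).
T′ = 278 / 4.6^(1/2) = 130 K.

T_eq ≈ 130 K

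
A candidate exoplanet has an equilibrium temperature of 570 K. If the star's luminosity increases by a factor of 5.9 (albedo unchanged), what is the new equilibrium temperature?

T_eq ∝ L^(1/4) · d^(−1/2).
T′ = 570 × 5.9^(1/4) = 888 K.

T_eq ≈ 888 K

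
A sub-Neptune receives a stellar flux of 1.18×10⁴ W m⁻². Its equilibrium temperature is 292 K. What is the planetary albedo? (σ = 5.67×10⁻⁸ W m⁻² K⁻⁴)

A ≈ 0.86

From T_eq⁴ = S(1−A)/(4σ): 1−A = 4σT_eq⁴/S.
1−A = 4 × 5.67×10⁻⁸ × (292)⁴ / 1.18×10⁴ = 0.140.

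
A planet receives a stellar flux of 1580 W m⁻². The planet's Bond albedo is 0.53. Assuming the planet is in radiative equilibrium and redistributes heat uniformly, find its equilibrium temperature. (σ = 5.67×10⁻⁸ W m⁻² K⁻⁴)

Energy balance: absorbed = emitted ⇒ πR²·S(1−A) = 4πR²·σT_eq⁴, so T_eq⁴ = S(1−A)/(4σ).
T_eq = [1580 × 0.47 / (4 × 5.67×10⁻⁸)]^(1/4) = (3.27×10⁹)^(1/4) = 239 K.

T_eq ≈ 239 K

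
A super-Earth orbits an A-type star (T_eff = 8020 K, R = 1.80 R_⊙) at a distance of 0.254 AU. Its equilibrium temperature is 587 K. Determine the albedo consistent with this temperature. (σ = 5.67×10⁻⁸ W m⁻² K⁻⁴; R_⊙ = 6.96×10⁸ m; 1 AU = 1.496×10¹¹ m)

A ≈ 0.89

R_⋆ = 1.80 × 6.96×10⁸ = 1.25×10⁹ m.
d = 0.254 AU = 3.80×10¹⁰ m.
L = 4πR_⋆²σT_⋆⁴ = 4π(1.25×10⁹)² × 5.67×10⁻⁸ × (8020)⁴ = 4.63×10²⁷ W.
S = L/(4πd²) = 2.55×10⁵ W m⁻².
From T_eq⁴ = S(1−A)/(4σ): 1−A = 4σT_eq⁴/S.
1−A = 4 × 5.67×10⁻⁸ × (587)⁴ / 2.55×10⁵ = 0.106.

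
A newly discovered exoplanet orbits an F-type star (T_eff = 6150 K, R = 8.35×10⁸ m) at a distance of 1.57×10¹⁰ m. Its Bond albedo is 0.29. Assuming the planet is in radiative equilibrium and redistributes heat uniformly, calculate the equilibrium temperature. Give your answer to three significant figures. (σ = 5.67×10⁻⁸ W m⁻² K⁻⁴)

L = 4πR_⋆²σT_⋆⁴ = 4π(8.35×10⁸)² × 5.67×10⁻⁸ × (6150)⁴ = 7.11×10²⁶ W.
S = L/(4πd²) = 2.29×10⁵ W m⁻².
Energy balance: absorbed = emitted ⇒ πR²·S(1−A) = 4πR²·σT_eq⁴, so T_eq⁴ = S(1−A)/(4σ).
T_eq = [2.29×10⁵ × 0.71 / (4 × 5.67×10⁻⁸)]^(1/4) = (7.18×10¹¹)^(1/4) = 921 K.

T_eq ≈ 921 K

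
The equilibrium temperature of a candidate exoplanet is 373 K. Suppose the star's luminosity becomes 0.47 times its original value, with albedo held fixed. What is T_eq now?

T_eq ∝ L^(1/4) · d^(−1/2).
T′ = 373 × 0.47^(1/4) = 309 K.

T_eq ≈ 309 K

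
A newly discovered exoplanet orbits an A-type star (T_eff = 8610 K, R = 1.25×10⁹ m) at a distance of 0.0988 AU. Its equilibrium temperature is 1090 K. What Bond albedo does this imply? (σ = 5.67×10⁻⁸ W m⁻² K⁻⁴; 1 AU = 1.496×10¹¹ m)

A ≈ 0.86

d = 0.0988 AU = 1.48×10¹⁰ m.
L = 4πR_⋆²σT_⋆⁴ = 4π(1.25×10⁹)² × 5.67×10⁻⁸ × (8610)⁴ = 6.12×10²⁷ W.
S = L/(4πd²) = 2.23×10⁶ W m⁻².
From T_eq⁴ = S(1−A)/(4σ): 1−A = 4σT_eq⁴/S.
1−A = 4 × 5.67×10⁻⁸ × (1090)⁴ / 2.23×10⁶ = 0.144.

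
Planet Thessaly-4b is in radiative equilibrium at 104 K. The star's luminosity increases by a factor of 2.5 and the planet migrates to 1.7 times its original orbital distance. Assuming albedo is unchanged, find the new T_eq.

T_eq ≈ 100 K

T_eq ∝ L^(1/4) · d^(−1/2).
T′ = 104 × 2.5^(1/4) / 1.7^(1/2) = 100 K.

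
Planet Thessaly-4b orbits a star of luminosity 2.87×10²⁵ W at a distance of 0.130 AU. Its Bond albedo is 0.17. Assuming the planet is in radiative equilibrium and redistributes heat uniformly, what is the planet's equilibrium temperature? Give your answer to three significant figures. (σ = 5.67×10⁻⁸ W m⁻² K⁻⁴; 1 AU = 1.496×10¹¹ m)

T_eq ≈ 386 K

d = 0.130 AU = 1.94×10¹⁰ m.
Flux: S = L/(4πd²) = 2.87×10²⁵/(4π×(1.94×10¹⁰)²) = 6040 W m⁻².
Energy balance: absorbed = emitted ⇒ πR²·S(1−A) = 4πR²·σT_eq⁴, so T_eq⁴ = S(1−A)/(4σ).
T_eq = [6040 × 0.83 / (4 × 5.67×10⁻⁸)]^(1/4) = (2.21×10¹⁰)^(1/4) = 386 K.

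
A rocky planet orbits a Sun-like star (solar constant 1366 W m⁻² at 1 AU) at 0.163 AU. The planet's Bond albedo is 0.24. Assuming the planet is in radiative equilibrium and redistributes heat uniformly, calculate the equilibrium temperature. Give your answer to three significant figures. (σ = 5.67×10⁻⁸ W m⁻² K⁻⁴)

T_eq ≈ 644 K

Flux at 0.163 AU: S = 1366/0.163² = 5.14×10⁴ W m⁻².
Energy balance: absorbed = emitted ⇒ πR²·S(1−A) = 4πR²·σT_eq⁴, so T_eq⁴ = S(1−A)/(4σ).
T_eq = [5.14×10⁴ × 0.76 / (4 × 5.67×10⁻⁸)]^(1/4) = (1.72×10¹¹)^(1/4) = 644 K.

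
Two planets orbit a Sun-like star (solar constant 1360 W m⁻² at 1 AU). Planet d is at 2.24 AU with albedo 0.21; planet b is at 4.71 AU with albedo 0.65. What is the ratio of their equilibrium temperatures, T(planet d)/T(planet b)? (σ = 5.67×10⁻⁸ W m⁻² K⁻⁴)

T_eq = [S₀(1−A)/(4σd²)]^(1/4), so T ∝ (1−A)^(1/4) / √d.
T₁ = [1360×0.79/(4×5.67×10⁻⁸×2.24²)]^(1/4) = 175.29 K.
T₂ = [1360×0.35/(4×5.67×10⁻⁸×4.71²)]^(1/4) = 98.62 K.

T₁/T₂ ≈ 1.777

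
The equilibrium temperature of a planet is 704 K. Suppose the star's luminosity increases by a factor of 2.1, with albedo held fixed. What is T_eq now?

T_eq ≈ 847 K

T_eq ∝ L^(1/4) · d^(−1/2).
T′ = 704 × 2.1^(1/4) = 847 K.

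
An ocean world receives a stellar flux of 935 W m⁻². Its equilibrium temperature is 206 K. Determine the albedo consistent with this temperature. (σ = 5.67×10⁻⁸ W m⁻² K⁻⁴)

A ≈ 0.56

From T_eq⁴ = S(1−A)/(4σ): 1−A = 4σT_eq⁴/S.
1−A = 4 × 5.67×10⁻⁸ × (206)⁴ / 935 = 0.437.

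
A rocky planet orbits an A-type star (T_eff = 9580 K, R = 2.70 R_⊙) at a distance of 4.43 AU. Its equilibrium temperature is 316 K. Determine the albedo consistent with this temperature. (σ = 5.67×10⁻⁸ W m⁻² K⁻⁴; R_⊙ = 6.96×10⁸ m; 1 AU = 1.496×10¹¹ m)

A ≈ 0.41

R_⋆ = 2.70 × 6.96×10⁸ = 1.88×10⁹ m.
d = 4.43 AU = 6.63×10¹¹ m.
L = 4πR_⋆²σT_⋆⁴ = 4π(1.88×10⁹)² × 5.67×10⁻⁸ × (9580)⁴ = 2.12×10²⁸ W.
S = L/(4πd²) = 3840 W m⁻².
From T_eq⁴ = S(1−A)/(4σ): 1−A = 4σT_eq⁴/S.
1−A = 4 × 5.67×10⁻⁸ × (316)⁴ / 3840 = 0.589.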